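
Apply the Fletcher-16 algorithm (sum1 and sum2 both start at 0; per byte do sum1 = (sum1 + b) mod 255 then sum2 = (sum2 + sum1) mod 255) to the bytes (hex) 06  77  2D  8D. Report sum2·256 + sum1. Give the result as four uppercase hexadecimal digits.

Running sums (mod 255):
  after byte 0 (06): sum1=6, sum2=6
  after byte 1 (77): sum1=125, sum2=131
  after byte 2 (2D): sum1=170, sum2=46
  after byte 3 (8D): sum1=56, sum2=102
Checksum = sum2·256 + sum1 = 102·256 + 56 = 26168 = 0x6638.

6638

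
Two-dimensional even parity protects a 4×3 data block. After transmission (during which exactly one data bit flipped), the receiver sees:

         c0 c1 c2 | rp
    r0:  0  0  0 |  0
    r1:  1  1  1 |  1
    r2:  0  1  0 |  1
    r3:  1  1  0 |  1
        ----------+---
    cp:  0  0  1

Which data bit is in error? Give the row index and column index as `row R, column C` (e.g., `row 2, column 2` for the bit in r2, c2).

row 3, column 1

Recompute each row's even parity and compare to rp:
  r0: data parity 0, sent rp 0 → ok
  r1: data parity 1, sent rp 1 → ok
  r2: data parity 1, sent rp 1 → ok
  r3: data parity 0, sent rp 1 → mismatch
Recompute each column's even parity and compare to cp:
  c0: data parity 0, sent cp 0 → ok
  c1: data parity 1, sent cp 0 → mismatch
  c2: data parity 1, sent cp 1 → ok
Exactly one row (r3) and one column (c1) fail → the flipped bit is at their intersection.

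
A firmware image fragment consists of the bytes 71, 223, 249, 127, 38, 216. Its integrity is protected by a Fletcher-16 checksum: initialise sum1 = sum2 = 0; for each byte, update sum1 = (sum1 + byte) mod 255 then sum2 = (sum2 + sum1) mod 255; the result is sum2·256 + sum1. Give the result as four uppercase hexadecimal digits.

Running sums (mod 255):
  after byte 0 (71): sum1=71, sum2=71
  after byte 1 (223): sum1=39, sum2=110
  after byte 2 (249): sum1=33, sum2=143
  after byte 3 (127): sum1=160, sum2=48
  after byte 4 (38): sum1=198, sum2=246
  after byte 5 (216): sum1=159, sum2=150
Checksum = sum2·256 + sum1 = 150·256 + 159 = 38559 = 0x969F.

969F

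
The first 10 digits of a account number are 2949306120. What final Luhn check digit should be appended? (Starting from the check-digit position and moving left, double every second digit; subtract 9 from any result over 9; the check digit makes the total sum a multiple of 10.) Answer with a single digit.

3

Partial digits right→left: 0 2 1 6 0 3 9 4 9 2
Double every second digit counting from the check-digit position (so the 1st, 3rd, 5th, ... of the partial from the right).
  doubled (with −9 where >9): 0 2 0 9 9 → sum 20
  kept as-is: 2 6 3 4 2 → sum 17
Total = 20 + 17 = 37.
Check digit = (10 − (37 mod 10)) mod 10 = 3.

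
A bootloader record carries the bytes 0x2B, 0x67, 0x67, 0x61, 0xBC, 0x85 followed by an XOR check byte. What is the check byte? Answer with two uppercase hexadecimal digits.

73

XOR the bytes together:
  start with 0x2B
  0x2B ⊕ 0x67 = 0x4C
  0x4C ⊕ 0x67 = 0x2B
  0x2B ⊕ 0x61 = 0x4A
  0x4A ⊕ 0xBC = 0xF6
  0xF6 ⊕ 0x85 = 0x73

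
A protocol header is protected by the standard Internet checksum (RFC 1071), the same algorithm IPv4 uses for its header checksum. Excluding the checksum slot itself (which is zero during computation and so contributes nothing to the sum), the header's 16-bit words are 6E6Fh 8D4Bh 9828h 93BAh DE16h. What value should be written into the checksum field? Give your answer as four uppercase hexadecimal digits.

One's-complement addition (fold any carry out of bit 15 back into bit 0):
  0x6E6F + 0x8D4B = 0x0FBBA
  0xFBBA + 0x9828 = 0x193E2 → wrap carry → 0x93E3
  0x93E3 + 0x93BA = 0x1279D → wrap carry → 0x279E
  0x279E + 0xDE16 = 0x105B4 → wrap carry → 0x05B5
One's-complement sum = 0x05B5.
Checksum = ~0x05B5 & 0xFFFF = 0xFA4A.

FA4A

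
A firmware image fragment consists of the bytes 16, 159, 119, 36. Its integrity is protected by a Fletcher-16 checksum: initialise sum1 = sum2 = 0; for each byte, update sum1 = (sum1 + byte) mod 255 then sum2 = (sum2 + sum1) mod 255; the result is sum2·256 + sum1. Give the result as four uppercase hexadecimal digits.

Running sums (mod 255):
  after byte 0 (16): sum1=16, sum2=16
  after byte 1 (159): sum1=175, sum2=191
  after byte 2 (119): sum1=39, sum2=230
  after byte 3 (36): sum1=75, sum2=50
Checksum = sum2·256 + sum1 = 50·256 + 75 = 12875 = 0x324B.

324B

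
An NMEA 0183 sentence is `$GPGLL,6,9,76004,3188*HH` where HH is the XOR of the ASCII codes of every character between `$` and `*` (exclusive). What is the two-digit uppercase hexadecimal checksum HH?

68

XOR the ASCII codes of the payload characters:
  'G' = 0x47 → acc = 0x47
  'P' = 0x50 → acc = 0x17
  'G' = 0x47 → acc = 0x50
  'L' = 0x4C → acc = 0x1C
  'L' = 0x4C → acc = 0x50
  ',' = 0x2C → acc = 0x7C
  '6' = 0x36 → acc = 0x4A
  ',' = 0x2C → acc = 0x66
  '9' = 0x39 → acc = 0x5F
  ',' = 0x2C → acc = 0x73
  '7' = 0x37 → acc = 0x44
  '6' = 0x36 → acc = 0x72
  '0' = 0x30 → acc = 0x42
  '0' = 0x30 → acc = 0x72
  '4' = 0x34 → acc = 0x46
  ',' = 0x2C → acc = 0x6A
  '3' = 0x33 → acc = 0x59
  '1' = 0x31 → acc = 0x68
  '8' = 0x38 → acc = 0x50
  '8' = 0x38 → acc = 0x68
Checksum = 0x68.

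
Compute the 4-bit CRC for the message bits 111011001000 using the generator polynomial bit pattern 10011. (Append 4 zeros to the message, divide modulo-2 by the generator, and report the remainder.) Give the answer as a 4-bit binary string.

Append 4 zeros: 1110110010000000. Divide by 10011 (XOR where the leading bit is 1):
  pos 0: 11101 XOR 10011 = 01110
  pos 1: 11101 XOR 10011 = 01110
  pos 2: 11100 XOR 10011 = 01111
  pos 3: 11110 XOR 10011 = 01101
  pos 4: 11011 XOR 10011 = 01000
  pos 5: 10000 XOR 10011 = 00011
  pos 8: 11000 XOR 10011 = 01011
  pos 9: 10110 XOR 10011 = 00101
  pos 11: 10100 XOR 10011 = 00111
Remainder (last 4 bits) = 0111. This is the CRC / FCS.

0111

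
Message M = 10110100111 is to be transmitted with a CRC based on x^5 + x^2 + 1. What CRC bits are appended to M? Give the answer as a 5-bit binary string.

00111

Append 5 zeros: 1011010011100000. Divide by 100101 (XOR where the leading bit is 1):
  pos 0: 101101 XOR 100101 = 001000
  pos 2: 100000 XOR 100101 = 000101
  pos 5: 101111 XOR 100101 = 001010
  pos 7: 101000 XOR 100101 = 001101
  pos 9: 110100 XOR 100101 = 010001
  pos 10: 100010 XOR 100101 = 000111
Remainder (last 5 bits) = 00111. This is the CRC / FCS.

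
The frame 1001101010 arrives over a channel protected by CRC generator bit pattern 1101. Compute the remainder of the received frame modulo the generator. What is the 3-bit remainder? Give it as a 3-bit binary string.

110

Modulo-2 division of 1001101010 by 1101:
  pos 0: 1001 XOR 1101 = 0100
  pos 1: 1001 XOR 1101 = 0100
  pos 2: 1000 XOR 1101 = 0101
  pos 3: 1011 XOR 1101 = 0110
  pos 4: 1100 XOR 1101 = 0001
Remainder = 110 (nonzero — an error is detected).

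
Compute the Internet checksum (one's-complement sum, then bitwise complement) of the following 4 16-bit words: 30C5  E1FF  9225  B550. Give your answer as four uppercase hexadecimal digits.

A5C4

One's-complement addition (fold any carry out of bit 15 back into bit 0):
  0x30C5 + 0xE1FF = 0x112C4 → wrap carry → 0x12C5
  0x12C5 + 0x9225 = 0x0A4EA
  0xA4EA + 0xB550 = 0x15A3A → wrap carry → 0x5A3B
One's-complement sum = 0x5A3B.
Checksum = ~0x5A3B & 0xFFFF = 0xA5C4.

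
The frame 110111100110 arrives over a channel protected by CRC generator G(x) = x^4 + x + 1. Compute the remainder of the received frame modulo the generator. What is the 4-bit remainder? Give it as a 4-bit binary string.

Modulo-2 division of 110111100110 by 10011:
  pos 0: 11011 XOR 10011 = 01000
  pos 1: 10001 XOR 10011 = 00010
  pos 4: 10100 XOR 10011 = 00111
  pos 6: 11111 XOR 10011 = 01100
  pos 7: 11000 XOR 10011 = 01011
Remainder = 1011 (nonzero — an error is detected).

1011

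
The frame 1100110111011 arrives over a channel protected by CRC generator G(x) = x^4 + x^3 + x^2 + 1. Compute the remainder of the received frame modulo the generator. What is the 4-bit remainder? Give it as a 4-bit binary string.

1000

Modulo-2 division of 1100110111011 by 11101:
  pos 0: 11001 XOR 11101 = 00100
  pos 2: 10010 XOR 11101 = 01111
  pos 3: 11111 XOR 11101 = 00010
  pos 6: 10110 XOR 11101 = 01011
  pos 7: 10111 XOR 11101 = 01010
  pos 8: 10101 XOR 11101 = 01000
Remainder = 1000 (nonzero — an error is detected).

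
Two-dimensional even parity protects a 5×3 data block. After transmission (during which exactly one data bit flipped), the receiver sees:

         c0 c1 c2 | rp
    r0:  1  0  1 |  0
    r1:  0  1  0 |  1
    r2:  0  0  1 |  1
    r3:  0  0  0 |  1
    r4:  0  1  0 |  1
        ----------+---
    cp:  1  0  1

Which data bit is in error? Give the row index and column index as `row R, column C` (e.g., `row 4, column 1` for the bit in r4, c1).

Recompute each row's even parity and compare to rp:
  r0: data parity 0, sent rp 0 → ok
  r1: data parity 1, sent rp 1 → ok
  r2: data parity 1, sent rp 1 → ok
  r3: data parity 0, sent rp 1 → mismatch
  r4: data parity 1, sent rp 1 → ok
Recompute each column's even parity and compare to cp:
  c0: data parity 1, sent cp 1 → ok
  c1: data parity 0, sent cp 0 → ok
  c2: data parity 0, sent cp 1 → mismatch
Exactly one row (r3) and one column (c2) fail → the flipped bit is at their intersection.

row 3, column 2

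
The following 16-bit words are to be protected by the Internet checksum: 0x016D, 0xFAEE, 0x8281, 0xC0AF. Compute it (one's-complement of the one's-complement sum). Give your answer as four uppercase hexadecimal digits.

C072

One's-complement addition (fold any carry out of bit 15 back into bit 0):
  0x016D + 0xFAEE = 0x0FC5B
  0xFC5B + 0x8281 = 0x17EDC → wrap carry → 0x7EDD
  0x7EDD + 0xC0AF = 0x13F8C → wrap carry → 0x3F8D
One's-complement sum = 0x3F8D.
Checksum = ~0x3F8D & 0xFFFF = 0xC072.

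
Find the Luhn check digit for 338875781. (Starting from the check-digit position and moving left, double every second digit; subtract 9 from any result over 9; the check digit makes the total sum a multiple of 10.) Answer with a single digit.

1

Partial digits right→left: 1 8 7 5 7 8 8 3 3
Double every second digit counting from the check-digit position (so the 1st, 3rd, 5th, ... of the partial from the right).
  doubled (with −9 where >9): 2 5 5 7 6 → sum 25
  kept as-is: 8 5 8 3 → sum 24
Total = 25 + 24 = 49.
Check digit = (10 − (49 mod 10)) mod 10 = 1.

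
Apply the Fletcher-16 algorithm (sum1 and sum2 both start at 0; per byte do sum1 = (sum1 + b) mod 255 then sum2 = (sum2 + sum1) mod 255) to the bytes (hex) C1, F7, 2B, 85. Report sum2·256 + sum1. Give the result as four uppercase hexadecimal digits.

CA6A

Running sums (mod 255):
  after byte 0 (C1): sum1=193, sum2=193
  after byte 1 (F7): sum1=185, sum2=123
  after byte 2 (2B): sum1=228, sum2=96
  after byte 3 (85): sum1=106, sum2=202
Checksum = sum2·256 + sum1 = 202·256 + 106 = 51818 = 0xCA6A.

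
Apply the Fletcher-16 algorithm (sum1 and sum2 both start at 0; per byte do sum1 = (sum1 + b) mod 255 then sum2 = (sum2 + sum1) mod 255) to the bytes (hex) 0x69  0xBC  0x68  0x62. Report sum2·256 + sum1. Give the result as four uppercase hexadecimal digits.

0FF0

Running sums (mod 255):
  after byte 0 (0x69): sum1=105, sum2=105
  after byte 1 (0xBC): sum1=38, sum2=143
  after byte 2 (0x68): sum1=142, sum2=30
  after byte 3 (0x62): sum1=240, sum2=15
Checksum = sum2·256 + sum1 = 15·256 + 240 = 4080 = 0x0FF0.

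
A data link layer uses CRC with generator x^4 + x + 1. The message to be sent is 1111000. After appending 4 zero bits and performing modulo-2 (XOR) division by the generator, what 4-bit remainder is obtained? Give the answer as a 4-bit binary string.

Append 4 zeros: 11110000000. Divide by 10011 (XOR where the leading bit is 1):
  pos 0: 11110 XOR 10011 = 01101
  pos 1: 11010 XOR 10011 = 01001
  pos 2: 10010 XOR 10011 = 00001
  pos 6: 10000 XOR 10011 = 00011
Remainder (last 4 bits) = 0011. This is the CRC / FCS.

0011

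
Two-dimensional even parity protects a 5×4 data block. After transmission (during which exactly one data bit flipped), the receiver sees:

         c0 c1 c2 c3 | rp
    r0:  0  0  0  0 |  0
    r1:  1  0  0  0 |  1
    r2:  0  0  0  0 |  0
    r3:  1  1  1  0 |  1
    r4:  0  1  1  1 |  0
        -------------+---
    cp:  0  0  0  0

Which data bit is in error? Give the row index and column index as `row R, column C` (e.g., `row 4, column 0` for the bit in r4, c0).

Recompute each row's even parity and compare to rp:
  r0: data parity 0, sent rp 0 → ok
  r1: data parity 1, sent rp 1 → ok
  r2: data parity 0, sent rp 0 → ok
  r3: data parity 1, sent rp 1 → ok
  r4: data parity 1, sent rp 0 → mismatch
Recompute each column's even parity and compare to cp:
  c0: data parity 0, sent cp 0 → ok
  c1: data parity 0, sent cp 0 → ok
  c2: data parity 0, sent cp 0 → ok
  c3: data parity 1, sent cp 0 → mismatch
Exactly one row (r4) and one column (c3) fail → the flipped bit is at their intersection.

row 4, column 3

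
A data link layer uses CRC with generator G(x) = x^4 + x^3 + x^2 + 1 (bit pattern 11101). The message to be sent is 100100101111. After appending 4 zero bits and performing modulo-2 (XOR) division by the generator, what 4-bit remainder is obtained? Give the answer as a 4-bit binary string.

0100

Append 4 zeros: 1001001011110000. Divide by 11101 (XOR where the leading bit is 1):
  pos 0: 10010 XOR 11101 = 01111
  pos 1: 11110 XOR 11101 = 00011
  pos 4: 11101 XOR 11101 = 00000
  pos 9: 11100 XOR 11101 = 00001
Remainder (last 4 bits) = 0100. This is the CRC / FCS.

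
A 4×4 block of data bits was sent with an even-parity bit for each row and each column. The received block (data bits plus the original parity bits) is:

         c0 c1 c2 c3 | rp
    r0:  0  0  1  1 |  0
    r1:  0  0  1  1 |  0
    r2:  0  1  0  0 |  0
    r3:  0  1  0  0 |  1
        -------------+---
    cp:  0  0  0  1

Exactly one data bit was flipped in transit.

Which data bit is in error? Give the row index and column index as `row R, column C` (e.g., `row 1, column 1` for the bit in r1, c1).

row 2, column 3

Recompute each row's even parity and compare to rp:
  r0: data parity 0, sent rp 0 → ok
  r1: data parity 0, sent rp 0 → ok
  r2: data parity 1, sent rp 0 → mismatch
  r3: data parity 1, sent rp 1 → ok
Recompute each column's even parity and compare to cp:
  c0: data parity 0, sent cp 0 → ok
  c1: data parity 0, sent cp 0 → ok
  c2: data parity 0, sent cp 0 → ok
  c3: data parity 0, sent cp 1 → mismatch
Exactly one row (r2) and one column (c3) fail → the flipped bit is at their intersection.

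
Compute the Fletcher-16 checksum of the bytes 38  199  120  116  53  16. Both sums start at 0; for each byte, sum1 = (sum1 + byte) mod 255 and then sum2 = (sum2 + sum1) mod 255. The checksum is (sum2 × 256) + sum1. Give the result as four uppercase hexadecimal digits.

8520

Running sums (mod 255):
  after byte 0 (38): sum1=38, sum2=38
  after byte 1 (199): sum1=237, sum2=20
  after byte 2 (120): sum1=102, sum2=122
  after byte 3 (116): sum1=218, sum2=85
  after byte 4 (53): sum1=16, sum2=101
  after byte 5 (16): sum1=32, sum2=133
Checksum = sum2·256 + sum1 = 133·256 + 32 = 34080 = 0x8520.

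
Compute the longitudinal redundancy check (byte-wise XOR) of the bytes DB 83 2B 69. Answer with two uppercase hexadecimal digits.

1A

XOR the bytes together:
  start with 0xDB
  0xDB ⊕ 0x83 = 0x58
  0x58 ⊕ 0x2B = 0x73
  0x73 ⊕ 0x69 = 0x1A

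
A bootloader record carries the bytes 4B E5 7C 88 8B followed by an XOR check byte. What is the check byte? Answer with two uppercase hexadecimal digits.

XOR the bytes together:
  start with 0x4B
  0x4B ⊕ 0xE5 = 0xAE
  0xAE ⊕ 0x7C = 0xD2
  0xD2 ⊕ 0x88 = 0x5A
  0x5A ⊕ 0x8B = 0xD1

D1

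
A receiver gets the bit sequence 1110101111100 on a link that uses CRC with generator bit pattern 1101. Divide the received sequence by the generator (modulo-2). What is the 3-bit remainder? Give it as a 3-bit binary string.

Modulo-2 division of 1110101111100 by 1101:
  pos 0: 1110 XOR 1101 = 0011
  pos 2: 1110 XOR 1101 = 0011
  pos 4: 1111 XOR 1101 = 0010
  pos 6: 1011 XOR 1101 = 0110
  pos 7: 1101 XOR 1101 = 0000
Remainder = 000 (zero — the frame passes the CRC check).

000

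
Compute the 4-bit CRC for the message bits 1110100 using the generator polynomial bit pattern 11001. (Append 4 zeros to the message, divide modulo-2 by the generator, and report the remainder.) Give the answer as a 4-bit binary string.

1110

Append 4 zeros: 11101000000. Divide by 11001 (XOR where the leading bit is 1):
  pos 0: 11101 XOR 11001 = 00100
  pos 2: 10000 XOR 11001 = 01001
  pos 3: 10010 XOR 11001 = 01011
  pos 4: 10110 XOR 11001 = 01111
  pos 5: 11110 XOR 11001 = 00111
Remainder (last 4 bits) = 1110. This is the CRC / FCS.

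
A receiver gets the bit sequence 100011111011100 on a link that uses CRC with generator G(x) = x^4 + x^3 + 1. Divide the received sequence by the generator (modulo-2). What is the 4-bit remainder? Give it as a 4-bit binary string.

0000

Modulo-2 division of 100011111011100 by 11001:
  pos 0: 10001 XOR 11001 = 01000
  pos 1: 10001 XOR 11001 = 01000
  pos 2: 10001 XOR 11001 = 01000
  pos 3: 10001 XOR 11001 = 01000
  pos 4: 10001 XOR 11001 = 01000
  pos 5: 10000 XOR 11001 = 01001
  pos 6: 10011 XOR 11001 = 01010
  pos 7: 10101 XOR 11001 = 01100
  pos 8: 11001 XOR 11001 = 00000
Remainder = 0000 (zero — the frame passes the CRC check).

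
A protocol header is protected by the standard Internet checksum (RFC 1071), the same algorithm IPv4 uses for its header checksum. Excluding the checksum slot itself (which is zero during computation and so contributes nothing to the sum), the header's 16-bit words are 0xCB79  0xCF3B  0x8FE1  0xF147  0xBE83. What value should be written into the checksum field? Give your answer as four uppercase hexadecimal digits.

259D

One's-complement addition (fold any carry out of bit 15 back into bit 0):
  0xCB79 + 0xCF3B = 0x19AB4 → wrap carry → 0x9AB5
  0x9AB5 + 0x8FE1 = 0x12A96 → wrap carry → 0x2A97
  0x2A97 + 0xF147 = 0x11BDE → wrap carry → 0x1BDF
  0x1BDF + 0xBE83 = 0x0DA62
One's-complement sum = 0xDA62.
Checksum = ~0xDA62 & 0xFFFF = 0x259D.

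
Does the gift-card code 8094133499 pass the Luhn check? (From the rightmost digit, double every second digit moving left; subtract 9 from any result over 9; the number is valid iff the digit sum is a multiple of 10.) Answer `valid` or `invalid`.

invalid

From the right, keep odd positions and double even positions (subtract 9 from any doubled value over 9):
  doubled (positions 2,4,...): 9 6 2 9 7 → sum 33
  kept (positions 1,3,...): 9 4 3 4 0 → sum 20
Total = 53.
53 mod 10 = 3, so the number is invalid.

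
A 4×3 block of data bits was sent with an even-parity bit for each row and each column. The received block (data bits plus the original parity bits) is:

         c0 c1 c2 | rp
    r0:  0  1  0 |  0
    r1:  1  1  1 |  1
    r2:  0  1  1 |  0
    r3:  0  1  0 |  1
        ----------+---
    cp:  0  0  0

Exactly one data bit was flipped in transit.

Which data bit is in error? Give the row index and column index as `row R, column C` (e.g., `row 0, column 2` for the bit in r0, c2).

row 0, column 0

Recompute each row's even parity and compare to rp:
  r0: data parity 1, sent rp 0 → mismatch
  r1: data parity 1, sent rp 1 → ok
  r2: data parity 0, sent rp 0 → ok
  r3: data parity 1, sent rp 1 → ok
Recompute each column's even parity and compare to cp:
  c0: data parity 1, sent cp 0 → mismatch
  c1: data parity 0, sent cp 0 → ok
  c2: data parity 0, sent cp 0 → ok
Exactly one row (r0) and one column (c0) fail → the flipped bit is at their intersection.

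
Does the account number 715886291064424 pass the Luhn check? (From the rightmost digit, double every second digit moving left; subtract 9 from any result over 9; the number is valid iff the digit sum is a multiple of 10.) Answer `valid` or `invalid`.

valid

From the right, keep odd positions and double even positions (subtract 9 from any doubled value over 9):
  doubled (positions 2,4,...): 4 8 0 9 3 7 2 → sum 33
  kept (positions 1,3,...): 4 4 6 1 2 8 5 7 → sum 37
Total = 70.
70 mod 10 = 0, so the number is valid.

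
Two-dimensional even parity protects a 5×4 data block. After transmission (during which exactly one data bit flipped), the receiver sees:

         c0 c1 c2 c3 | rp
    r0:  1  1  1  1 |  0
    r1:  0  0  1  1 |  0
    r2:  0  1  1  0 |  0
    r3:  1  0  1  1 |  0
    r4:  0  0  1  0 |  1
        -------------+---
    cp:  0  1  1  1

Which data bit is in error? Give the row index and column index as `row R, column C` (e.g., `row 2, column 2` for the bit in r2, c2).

row 3, column 1

Recompute each row's even parity and compare to rp:
  r0: data parity 0, sent rp 0 → ok
  r1: data parity 0, sent rp 0 → ok
  r2: data parity 0, sent rp 0 → ok
  r3: data parity 1, sent rp 0 → mismatch
  r4: data parity 1, sent rp 1 → ok
Recompute each column's even parity and compare to cp:
  c0: data parity 0, sent cp 0 → ok
  c1: data parity 0, sent cp 1 → mismatch
  c2: data parity 1, sent cp 1 → ok
  c3: data parity 1, sent cp 1 → ok
Exactly one row (r3) and one column (c1) fail → the flipped bit is at their intersection.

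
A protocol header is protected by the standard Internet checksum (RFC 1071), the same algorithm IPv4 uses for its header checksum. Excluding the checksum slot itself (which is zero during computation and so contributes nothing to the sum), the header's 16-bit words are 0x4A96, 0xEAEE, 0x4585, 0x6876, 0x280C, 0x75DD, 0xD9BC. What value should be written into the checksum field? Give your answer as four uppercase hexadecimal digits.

One's-complement addition (fold any carry out of bit 15 back into bit 0):
  0x4A96 + 0xEAEE = 0x13584 → wrap carry → 0x3585
  0x3585 + 0x4585 = 0x07B0A
  0x7B0A + 0x6876 = 0x0E380
  0xE380 + 0x280C = 0x10B8C → wrap carry → 0x0B8D
  0x0B8D + 0x75DD = 0x0816A
  0x816A + 0xD9BC = 0x15B26 → wrap carry → 0x5B27
One's-complement sum = 0x5B27.
Checksum = ~0x5B27 & 0xFFFF = 0xA4D8.

A4D8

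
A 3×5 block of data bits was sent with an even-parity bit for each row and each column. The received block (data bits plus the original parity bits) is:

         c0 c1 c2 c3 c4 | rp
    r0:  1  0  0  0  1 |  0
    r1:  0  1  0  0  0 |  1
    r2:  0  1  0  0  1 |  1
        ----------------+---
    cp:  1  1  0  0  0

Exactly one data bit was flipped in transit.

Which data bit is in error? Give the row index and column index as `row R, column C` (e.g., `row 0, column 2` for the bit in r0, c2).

Recompute each row's even parity and compare to rp:
  r0: data parity 0, sent rp 0 → ok
  r1: data parity 1, sent rp 1 → ok
  r2: data parity 0, sent rp 1 → mismatch
Recompute each column's even parity and compare to cp:
  c0: data parity 1, sent cp 1 → ok
  c1: data parity 0, sent cp 1 → mismatch
  c2: data parity 0, sent cp 0 → ok
  c3: data parity 0, sent cp 0 → ok
  c4: data parity 0, sent cp 0 → ok
Exactly one row (r2) and one column (c1) fail → the flipped bit is at their intersection.

row 2, column 1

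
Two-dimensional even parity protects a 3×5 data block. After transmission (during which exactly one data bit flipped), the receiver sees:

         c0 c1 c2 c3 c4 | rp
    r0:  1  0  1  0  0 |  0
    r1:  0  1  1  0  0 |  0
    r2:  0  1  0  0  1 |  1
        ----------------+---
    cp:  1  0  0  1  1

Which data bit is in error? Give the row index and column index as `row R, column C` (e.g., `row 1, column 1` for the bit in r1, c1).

row 2, column 3

Recompute each row's even parity and compare to rp:
  r0: data parity 0, sent rp 0 → ok
  r1: data parity 0, sent rp 0 → ok
  r2: data parity 0, sent rp 1 → mismatch
Recompute each column's even parity and compare to cp:
  c0: data parity 1, sent cp 1 → ok
  c1: data parity 0, sent cp 0 → ok
  c2: data parity 0, sent cp 0 → ok
  c3: data parity 0, sent cp 1 → mismatch
  c4: data parity 1, sent cp 1 → ok
Exactly one row (r2) and one column (c3) fail → the flipped bit is at their intersection.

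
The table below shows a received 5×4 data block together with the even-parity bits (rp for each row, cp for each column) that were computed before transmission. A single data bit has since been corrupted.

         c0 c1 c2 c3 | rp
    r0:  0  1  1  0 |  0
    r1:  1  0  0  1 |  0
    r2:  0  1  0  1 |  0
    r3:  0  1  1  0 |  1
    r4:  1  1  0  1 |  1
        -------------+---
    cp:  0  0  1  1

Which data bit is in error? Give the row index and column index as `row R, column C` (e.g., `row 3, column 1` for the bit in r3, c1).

Recompute each row's even parity and compare to rp:
  r0: data parity 0, sent rp 0 → ok
  r1: data parity 0, sent rp 0 → ok
  r2: data parity 0, sent rp 0 → ok
  r3: data parity 0, sent rp 1 → mismatch
  r4: data parity 1, sent rp 1 → ok
Recompute each column's even parity and compare to cp:
  c0: data parity 0, sent cp 0 → ok
  c1: data parity 0, sent cp 0 → ok
  c2: data parity 0, sent cp 1 → mismatch
  c3: data parity 1, sent cp 1 → ok
Exactly one row (r3) and one column (c2) fail → the flipped bit is at their intersection.

row 3, column 2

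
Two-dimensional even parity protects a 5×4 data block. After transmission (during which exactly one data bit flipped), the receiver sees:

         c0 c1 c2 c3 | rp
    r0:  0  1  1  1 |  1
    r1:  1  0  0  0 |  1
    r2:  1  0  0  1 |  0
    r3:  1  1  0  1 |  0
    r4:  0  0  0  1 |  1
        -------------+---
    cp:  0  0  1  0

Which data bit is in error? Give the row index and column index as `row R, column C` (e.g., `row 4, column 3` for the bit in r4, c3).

Recompute each row's even parity and compare to rp:
  r0: data parity 1, sent rp 1 → ok
  r1: data parity 1, sent rp 1 → ok
  r2: data parity 0, sent rp 0 → ok
  r3: data parity 1, sent rp 0 → mismatch
  r4: data parity 1, sent rp 1 → ok
Recompute each column's even parity and compare to cp:
  c0: data parity 1, sent cp 0 → mismatch
  c1: data parity 0, sent cp 0 → ok
  c2: data parity 1, sent cp 1 → ok
  c3: data parity 0, sent cp 0 → ok
Exactly one row (r3) and one column (c0) fail → the flipped bit is at their intersection.

row 3, column 0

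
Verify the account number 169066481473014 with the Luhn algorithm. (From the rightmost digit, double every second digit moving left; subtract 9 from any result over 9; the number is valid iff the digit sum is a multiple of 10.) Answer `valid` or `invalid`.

invalid

From the right, keep odd positions and double even positions (subtract 9 from any doubled value over 9):
  doubled (positions 2,4,...): 2 6 8 7 3 0 3 → sum 29
  kept (positions 1,3,...): 4 0 7 1 4 6 9 1 → sum 32
Total = 61.
61 mod 10 = 1, so the number is invalid.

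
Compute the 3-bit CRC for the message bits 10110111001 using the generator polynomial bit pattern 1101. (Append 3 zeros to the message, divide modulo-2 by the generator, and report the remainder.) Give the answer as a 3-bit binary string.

Append 3 zeros: 10110111001000. Divide by 1101 (XOR where the leading bit is 1):
  pos 0: 1011 XOR 1101 = 0110
  pos 1: 1100 XOR 1101 = 0001
  pos 4: 1111 XOR 1101 = 0010
  pos 6: 1000 XOR 1101 = 0101
  pos 7: 1011 XOR 1101 = 0110
  pos 8: 1100 XOR 1101 = 0001
Remainder (last 3 bits) = 100. This is the CRC / FCS.

100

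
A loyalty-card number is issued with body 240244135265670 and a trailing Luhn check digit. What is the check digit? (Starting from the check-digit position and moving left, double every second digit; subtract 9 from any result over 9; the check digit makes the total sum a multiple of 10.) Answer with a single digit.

Partial digits right→left: 0 7 6 5 6 2 5 3 1 4 4 2 0 4 2
Double every second digit counting from the check-digit position (so the 1st, 3rd, 5th, ... of the partial from the right).
  doubled (with −9 where >9): 0 3 3 1 2 8 0 4 → sum 21
  kept as-is: 7 5 2 3 4 2 4 → sum 27
Total = 21 + 27 = 48.
Check digit = (10 − (48 mod 10)) mod 10 = 2.

2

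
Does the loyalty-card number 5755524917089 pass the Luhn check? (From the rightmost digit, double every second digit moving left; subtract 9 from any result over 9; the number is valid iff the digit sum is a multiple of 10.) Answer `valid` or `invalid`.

valid

From the right, keep odd positions and double even positions (subtract 9 from any doubled value over 9):
  doubled (positions 2,4,...): 7 5 9 4 1 5 → sum 31
  kept (positions 1,3,...): 9 0 1 4 5 5 5 → sum 29
Total = 60.
60 mod 10 = 0, so the number is valid.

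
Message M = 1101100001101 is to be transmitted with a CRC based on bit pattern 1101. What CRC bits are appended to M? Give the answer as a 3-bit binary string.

111

Append 3 zeros: 1101100001101000. Divide by 1101 (XOR where the leading bit is 1):
  pos 0: 1101 XOR 1101 = 0000
  pos 4: 1000 XOR 1101 = 0101
  pos 5: 1010 XOR 1101 = 0111
  pos 6: 1111 XOR 1101 = 0010
  pos 8: 1010 XOR 1101 = 0111
  pos 9: 1111 XOR 1101 = 0010
  pos 11: 1000 XOR 1101 = 0101
  pos 12: 1010 XOR 1101 = 0111
Remainder (last 3 bits) = 111. This is the CRC / FCS.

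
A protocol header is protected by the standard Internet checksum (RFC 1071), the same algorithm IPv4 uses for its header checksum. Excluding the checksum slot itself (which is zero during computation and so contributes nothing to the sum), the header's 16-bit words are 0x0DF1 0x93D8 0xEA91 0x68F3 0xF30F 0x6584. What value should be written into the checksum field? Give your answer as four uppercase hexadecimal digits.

B21C

One's-complement addition (fold any carry out of bit 15 back into bit 0):
  0x0DF1 + 0x93D8 = 0x0A1C9
  0xA1C9 + 0xEA91 = 0x18C5A → wrap carry → 0x8C5B
  0x8C5B + 0x68F3 = 0x0F54E
  0xF54E + 0xF30F = 0x1E85D → wrap carry → 0xE85E
  0xE85E + 0x6584 = 0x14DE2 → wrap carry → 0x4DE3
One's-complement sum = 0x4DE3.
Checksum = ~0x4DE3 & 0xFFFF = 0xB21C.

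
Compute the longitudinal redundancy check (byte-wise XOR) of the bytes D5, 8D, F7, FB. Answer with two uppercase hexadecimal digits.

54

XOR the bytes together:
  start with 0xD5
  0xD5 ⊕ 0x8D = 0x58
  0x58 ⊕ 0xF7 = 0xAF
  0xAF ⊕ 0xFB = 0x54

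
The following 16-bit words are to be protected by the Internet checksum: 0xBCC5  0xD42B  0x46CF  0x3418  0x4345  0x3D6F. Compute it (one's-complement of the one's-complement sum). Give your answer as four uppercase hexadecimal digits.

One's-complement addition (fold any carry out of bit 15 back into bit 0):
  0xBCC5 + 0xD42B = 0x190F0 → wrap carry → 0x90F1
  0x90F1 + 0x46CF = 0x0D7C0
  0xD7C0 + 0x3418 = 0x10BD8 → wrap carry → 0x0BD9
  0x0BD9 + 0x4345 = 0x04F1E
  0x4F1E + 0x3D6F = 0x08C8D
One's-complement sum = 0x8C8D.
Checksum = ~0x8C8D & 0xFFFF = 0x7372.

7372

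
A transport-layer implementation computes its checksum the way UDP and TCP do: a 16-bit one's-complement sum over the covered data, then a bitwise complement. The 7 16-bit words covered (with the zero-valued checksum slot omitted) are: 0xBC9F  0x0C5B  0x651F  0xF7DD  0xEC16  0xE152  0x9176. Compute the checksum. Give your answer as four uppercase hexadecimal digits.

One's-complement addition (fold any carry out of bit 15 back into bit 0):
  0xBC9F + 0x0C5B = 0x0C8FA
  0xC8FA + 0x651F = 0x12E19 → wrap carry → 0x2E1A
  0x2E1A + 0xF7DD = 0x125F7 → wrap carry → 0x25F8
  0x25F8 + 0xEC16 = 0x1120E → wrap carry → 0x120F
  0x120F + 0xE152 = 0x0F361
  0xF361 + 0x9176 = 0x184D7 → wrap carry → 0x84D8
One's-complement sum = 0x84D8.
Checksum = ~0x84D8 & 0xFFFF = 0x7B27.

7B27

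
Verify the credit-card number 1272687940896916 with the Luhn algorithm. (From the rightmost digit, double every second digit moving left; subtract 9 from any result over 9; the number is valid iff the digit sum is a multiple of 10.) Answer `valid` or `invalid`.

valid

From the right, keep odd positions and double even positions (subtract 9 from any doubled value over 9):
  doubled (positions 2,4,...): 2 3 7 8 5 3 5 2 → sum 35
  kept (positions 1,3,...): 6 9 9 0 9 8 2 2 → sum 45
Total = 80.
80 mod 10 = 0, so the number is valid.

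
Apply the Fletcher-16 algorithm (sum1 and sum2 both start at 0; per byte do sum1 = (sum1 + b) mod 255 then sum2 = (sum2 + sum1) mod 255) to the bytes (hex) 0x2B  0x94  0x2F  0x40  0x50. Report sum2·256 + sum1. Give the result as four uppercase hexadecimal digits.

Running sums (mod 255):
  after byte 0 (0x2B): sum1=43, sum2=43
  after byte 1 (0x94): sum1=191, sum2=234
  after byte 2 (0x2F): sum1=238, sum2=217
  after byte 3 (0x40): sum1=47, sum2=9
  after byte 4 (0x50): sum1=127, sum2=136
Checksum = sum2·256 + sum1 = 136·256 + 127 = 34943 = 0x887F.

887F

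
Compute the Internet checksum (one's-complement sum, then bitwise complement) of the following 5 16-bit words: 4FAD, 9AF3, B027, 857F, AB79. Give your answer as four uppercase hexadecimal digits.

One's-complement addition (fold any carry out of bit 15 back into bit 0):
  0x4FAD + 0x9AF3 = 0x0EAA0
  0xEAA0 + 0xB027 = 0x19AC7 → wrap carry → 0x9AC8
  0x9AC8 + 0x857F = 0x12047 → wrap carry → 0x2048
  0x2048 + 0xAB79 = 0x0CBC1
One's-complement sum = 0xCBC1.
Checksum = ~0xCBC1 & 0xFFFF = 0x343E.

343E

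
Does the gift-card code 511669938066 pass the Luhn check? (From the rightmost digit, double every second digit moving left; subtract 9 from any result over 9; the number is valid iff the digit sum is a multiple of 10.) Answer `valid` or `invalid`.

valid

From the right, keep odd positions and double even positions (subtract 9 from any doubled value over 9):
  doubled (positions 2,4,...): 3 7 9 3 2 1 → sum 25
  kept (positions 1,3,...): 6 0 3 9 6 1 → sum 25
Total = 50.
50 mod 10 = 0, so the number is valid.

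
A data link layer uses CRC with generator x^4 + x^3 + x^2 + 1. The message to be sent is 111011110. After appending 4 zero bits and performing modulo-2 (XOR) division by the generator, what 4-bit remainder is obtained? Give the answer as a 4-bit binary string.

1000

Append 4 zeros: 1110111100000. Divide by 11101 (XOR where the leading bit is 1):
  pos 0: 11101 XOR 11101 = 00000
  pos 5: 11100 XOR 11101 = 00001
Remainder (last 4 bits) = 1000. This is the CRC / FCS.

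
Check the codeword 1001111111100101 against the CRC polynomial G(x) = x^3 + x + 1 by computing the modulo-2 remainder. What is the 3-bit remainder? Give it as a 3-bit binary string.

000

Modulo-2 division of 1001111111100101 by 1011:
  pos 0: 1001 XOR 1011 = 0010
  pos 2: 1011 XOR 1011 = 0000
  pos 6: 1111 XOR 1011 = 0100
  pos 7: 1001 XOR 1011 = 0010
  pos 9: 1000 XOR 1011 = 0011
  pos 11: 1110 XOR 1011 = 0101
  pos 12: 1011 XOR 1011 = 0000
Remainder = 000 (zero — the frame passes the CRC check).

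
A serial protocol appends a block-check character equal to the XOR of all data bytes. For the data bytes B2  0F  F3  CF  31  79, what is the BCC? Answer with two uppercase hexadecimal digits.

C9

XOR the bytes together:
  start with 0xB2
  0xB2 ⊕ 0x0F = 0xBD
  0xBD ⊕ 0xF3 = 0x4E
  0x4E ⊕ 0xCF = 0x81
  0x81 ⊕ 0x31 = 0xB0
  0xB0 ⊕ 0x79 = 0xC9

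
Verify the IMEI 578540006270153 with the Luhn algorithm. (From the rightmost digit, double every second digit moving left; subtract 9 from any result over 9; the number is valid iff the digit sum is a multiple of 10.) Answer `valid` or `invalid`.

From the right, keep odd positions and double even positions (subtract 9 from any doubled value over 9):
  doubled (positions 2,4,...): 1 0 4 0 0 1 5 → sum 11
  kept (positions 1,3,...): 3 1 7 6 0 4 8 5 → sum 34
Total = 45.
45 mod 10 = 5, so the number is invalid.

invalid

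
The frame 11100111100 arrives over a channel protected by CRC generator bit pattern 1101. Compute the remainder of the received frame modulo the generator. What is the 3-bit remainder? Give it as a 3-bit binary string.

110

Modulo-2 division of 11100111100 by 1101:
  pos 0: 1110 XOR 1101 = 0011
  pos 2: 1101 XOR 1101 = 0000
  pos 6: 1110 XOR 1101 = 0011
Remainder = 110 (nonzero — an error is detected).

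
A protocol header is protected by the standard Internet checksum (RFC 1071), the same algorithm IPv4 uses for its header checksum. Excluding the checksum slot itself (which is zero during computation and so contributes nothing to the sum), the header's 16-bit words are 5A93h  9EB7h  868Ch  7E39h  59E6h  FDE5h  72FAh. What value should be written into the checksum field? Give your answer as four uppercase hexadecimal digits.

3728

One's-complement addition (fold any carry out of bit 15 back into bit 0):
  0x5A93 + 0x9EB7 = 0x0F94A
  0xF94A + 0x868C = 0x17FD6 → wrap carry → 0x7FD7
  0x7FD7 + 0x7E39 = 0x0FE10
  0xFE10 + 0x59E6 = 0x157F6 → wrap carry → 0x57F7
  0x57F7 + 0xFDE5 = 0x155DC → wrap carry → 0x55DD
  0x55DD + 0x72FA = 0x0C8D7
One's-complement sum = 0xC8D7.
Checksum = ~0xC8D7 & 0xFFFF = 0x3728.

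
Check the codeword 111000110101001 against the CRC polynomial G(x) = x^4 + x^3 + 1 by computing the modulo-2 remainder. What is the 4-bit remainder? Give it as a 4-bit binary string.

0010

Modulo-2 division of 111000110101001 by 11001:
  pos 0: 11100 XOR 11001 = 00101
  pos 2: 10101 XOR 11001 = 01100
  pos 3: 11001 XOR 11001 = 00000
  pos 9: 10100 XOR 11001 = 01101
  pos 10: 11011 XOR 11001 = 00010
Remainder = 0010 (nonzero — an error is detected).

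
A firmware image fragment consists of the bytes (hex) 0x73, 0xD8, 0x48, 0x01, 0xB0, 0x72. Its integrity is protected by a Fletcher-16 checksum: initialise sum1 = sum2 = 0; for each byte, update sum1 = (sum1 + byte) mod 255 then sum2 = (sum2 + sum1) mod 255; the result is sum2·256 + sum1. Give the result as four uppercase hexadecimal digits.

Running sums (mod 255):
  after byte 0 (0x73): sum1=115, sum2=115
  after byte 1 (0xD8): sum1=76, sum2=191
  after byte 2 (0x48): sum1=148, sum2=84
  after byte 3 (0x01): sum1=149, sum2=233
  after byte 4 (0xB0): sum1=70, sum2=48
  after byte 5 (0x72): sum1=184, sum2=232
Checksum = sum2·256 + sum1 = 232·256 + 184 = 59576 = 0xE8B8.

E8B8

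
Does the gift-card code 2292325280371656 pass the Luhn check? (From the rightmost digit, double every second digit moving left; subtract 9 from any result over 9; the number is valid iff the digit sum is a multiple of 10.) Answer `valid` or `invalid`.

invalid

From the right, keep odd positions and double even positions (subtract 9 from any doubled value over 9):
  doubled (positions 2,4,...): 1 2 6 7 1 6 9 4 → sum 36
  kept (positions 1,3,...): 6 6 7 0 2 2 2 2 → sum 27
Total = 63.
63 mod 10 = 3, so the number is invalid.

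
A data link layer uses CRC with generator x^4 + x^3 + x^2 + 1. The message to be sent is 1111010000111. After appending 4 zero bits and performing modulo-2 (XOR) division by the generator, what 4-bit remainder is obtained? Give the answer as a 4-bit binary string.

0000

Append 4 zeros: 11110100001110000. Divide by 11101 (XOR where the leading bit is 1):
  pos 0: 11110 XOR 11101 = 00011
  pos 3: 11100 XOR 11101 = 00001
  pos 7: 10011 XOR 11101 = 01110
  pos 8: 11101 XOR 11101 = 00000
Remainder (last 4 bits) = 0000. This is the CRC / FCS.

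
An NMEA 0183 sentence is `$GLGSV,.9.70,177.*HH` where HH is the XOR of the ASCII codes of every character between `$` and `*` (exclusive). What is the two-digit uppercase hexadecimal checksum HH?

68

XOR the ASCII codes of the payload characters:
  'G' = 0x47 → acc = 0x47
  'L' = 0x4C → acc = 0x0B
  'G' = 0x47 → acc = 0x4C
  'S' = 0x53 → acc = 0x1F
  'V' = 0x56 → acc = 0x49
  ',' = 0x2C → acc = 0x65
  '.' = 0x2E → acc = 0x4B
  '9' = 0x39 → acc = 0x72
  '.' = 0x2E → acc = 0x5C
  '7' = 0x37 → acc = 0x6B
  '0' = 0x30 → acc = 0x5B
  ',' = 0x2C → acc = 0x77
  '1' = 0x31 → acc = 0x46
  '7' = 0x37 → acc = 0x71
  '7' = 0x37 → acc = 0x46
  '.' = 0x2E → acc = 0x68
Checksum = 0x68.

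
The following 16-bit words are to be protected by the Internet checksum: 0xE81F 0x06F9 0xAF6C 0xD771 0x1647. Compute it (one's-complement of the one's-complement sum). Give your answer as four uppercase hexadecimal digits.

One's-complement addition (fold any carry out of bit 15 back into bit 0):
  0xE81F + 0x06F9 = 0x0EF18
  0xEF18 + 0xAF6C = 0x19E84 → wrap carry → 0x9E85
  0x9E85 + 0xD771 = 0x175F6 → wrap carry → 0x75F7
  0x75F7 + 0x1647 = 0x08C3E
One's-complement sum = 0x8C3E.
Checksum = ~0x8C3E & 0xFFFF = 0x73C1.

73C1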